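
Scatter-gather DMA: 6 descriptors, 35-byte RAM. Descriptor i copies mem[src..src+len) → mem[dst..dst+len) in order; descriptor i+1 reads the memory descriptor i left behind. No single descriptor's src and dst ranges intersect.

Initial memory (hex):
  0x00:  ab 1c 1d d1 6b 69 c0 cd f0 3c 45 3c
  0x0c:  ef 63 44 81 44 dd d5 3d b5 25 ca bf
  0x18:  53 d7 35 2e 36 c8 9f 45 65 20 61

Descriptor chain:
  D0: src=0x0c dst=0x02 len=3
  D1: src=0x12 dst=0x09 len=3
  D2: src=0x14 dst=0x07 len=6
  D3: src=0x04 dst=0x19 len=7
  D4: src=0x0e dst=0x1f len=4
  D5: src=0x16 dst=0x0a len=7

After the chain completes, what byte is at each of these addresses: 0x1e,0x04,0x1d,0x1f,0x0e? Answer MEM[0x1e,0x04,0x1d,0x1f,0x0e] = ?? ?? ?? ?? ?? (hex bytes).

D0: mem[0x02..0x04] <- [ef 63 44]
D1: mem[0x09..0x0b] <- [d5 3d b5]
D2: mem[0x07..0x0c] <- [b5 25 ca bf 53 d7]
D3: mem[0x19..0x1f] <- [44 69 c0 b5 25 ca bf]
D4: mem[0x1f..0x22] <- [44 81 44 dd]
D5: mem[0x0a..0x10] <- [ca bf 53 44 69 c0 b5]
query mem[0x1e]=0xca, mem[0x04]=0x44, mem[0x1d]=0x25, mem[0x1f]=0x44, mem[0x0e]=0x69

MEM[0x1e,0x04,0x1d,0x1f,0x0e] = ca 44 25 44 69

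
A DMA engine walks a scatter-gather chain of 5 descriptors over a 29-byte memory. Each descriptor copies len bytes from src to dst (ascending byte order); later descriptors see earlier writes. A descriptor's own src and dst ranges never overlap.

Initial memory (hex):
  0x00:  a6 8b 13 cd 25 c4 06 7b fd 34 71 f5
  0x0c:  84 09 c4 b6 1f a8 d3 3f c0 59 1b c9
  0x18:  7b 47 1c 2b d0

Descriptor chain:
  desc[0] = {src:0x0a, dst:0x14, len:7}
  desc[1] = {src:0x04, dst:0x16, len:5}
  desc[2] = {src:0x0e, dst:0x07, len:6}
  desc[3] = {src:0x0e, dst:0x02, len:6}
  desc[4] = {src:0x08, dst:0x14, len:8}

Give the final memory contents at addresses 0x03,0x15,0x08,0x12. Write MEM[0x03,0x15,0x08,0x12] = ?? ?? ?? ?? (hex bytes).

D0: mem[0x14..0x1a] <- [71 f5 84 09 c4 b6 1f]
D1: mem[0x16..0x1a] <- [25 c4 06 7b fd]
D2: mem[0x07..0x0c] <- [c4 b6 1f a8 d3 3f]
D3: mem[0x02..0x07] <- [c4 b6 1f a8 d3 3f]
D4: mem[0x14..0x1b] <- [b6 1f a8 d3 3f 09 c4 b6]
query mem[0x03]=0xb6, mem[0x15]=0x1f, mem[0x08]=0xb6, mem[0x12]=0xd3

MEM[0x03,0x15,0x08,0x12] = b6 1f b6 d3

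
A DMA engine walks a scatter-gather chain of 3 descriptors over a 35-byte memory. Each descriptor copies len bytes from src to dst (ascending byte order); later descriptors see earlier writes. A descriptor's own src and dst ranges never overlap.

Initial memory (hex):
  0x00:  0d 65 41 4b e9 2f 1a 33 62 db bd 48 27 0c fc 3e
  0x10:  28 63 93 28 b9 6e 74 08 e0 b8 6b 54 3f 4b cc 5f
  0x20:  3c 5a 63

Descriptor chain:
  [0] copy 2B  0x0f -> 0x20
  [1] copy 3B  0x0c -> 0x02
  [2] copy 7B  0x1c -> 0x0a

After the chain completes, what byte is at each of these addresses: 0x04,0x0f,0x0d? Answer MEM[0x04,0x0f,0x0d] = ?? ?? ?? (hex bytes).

MEM[0x04,0x0f,0x0d] = fc 28 5f

#0 dst[0x20+2] := {0x3e,0x28}
#1 dst[0x02+3] := {0x27,0x0c,0xfc}
#2 dst[0x0a+7] := {0x3f,0x4b,0xcc,0x5f,0x3e,0x28,0x63}
query mem[0x04]=0xfc, mem[0x0f]=0x28, mem[0x0d]=0x5f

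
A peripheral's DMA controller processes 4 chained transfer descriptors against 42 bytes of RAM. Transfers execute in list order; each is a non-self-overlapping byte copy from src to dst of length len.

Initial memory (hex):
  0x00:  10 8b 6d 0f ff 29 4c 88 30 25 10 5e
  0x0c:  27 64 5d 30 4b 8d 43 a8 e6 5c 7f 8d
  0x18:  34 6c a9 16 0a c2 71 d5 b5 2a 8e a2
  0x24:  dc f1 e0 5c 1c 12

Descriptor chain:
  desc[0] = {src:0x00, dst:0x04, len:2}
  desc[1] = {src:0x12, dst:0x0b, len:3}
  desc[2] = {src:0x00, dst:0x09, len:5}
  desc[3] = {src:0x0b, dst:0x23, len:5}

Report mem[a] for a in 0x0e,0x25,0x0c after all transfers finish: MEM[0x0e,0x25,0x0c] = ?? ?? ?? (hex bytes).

#0 dst[0x04+2] := {0x10,0x8b}
#1 dst[0x0b+3] := {0x43,0xa8,0xe6}
#2 dst[0x09+5] := {0x10,0x8b,0x6d,0x0f,0x10}
#3 dst[0x23+5] := {0x6d,0x0f,0x10,0x5d,0x30}
query mem[0x0e]=0x5d, mem[0x25]=0x10, mem[0x0c]=0x0f

MEM[0x0e,0x25,0x0c] = 5d 10 0f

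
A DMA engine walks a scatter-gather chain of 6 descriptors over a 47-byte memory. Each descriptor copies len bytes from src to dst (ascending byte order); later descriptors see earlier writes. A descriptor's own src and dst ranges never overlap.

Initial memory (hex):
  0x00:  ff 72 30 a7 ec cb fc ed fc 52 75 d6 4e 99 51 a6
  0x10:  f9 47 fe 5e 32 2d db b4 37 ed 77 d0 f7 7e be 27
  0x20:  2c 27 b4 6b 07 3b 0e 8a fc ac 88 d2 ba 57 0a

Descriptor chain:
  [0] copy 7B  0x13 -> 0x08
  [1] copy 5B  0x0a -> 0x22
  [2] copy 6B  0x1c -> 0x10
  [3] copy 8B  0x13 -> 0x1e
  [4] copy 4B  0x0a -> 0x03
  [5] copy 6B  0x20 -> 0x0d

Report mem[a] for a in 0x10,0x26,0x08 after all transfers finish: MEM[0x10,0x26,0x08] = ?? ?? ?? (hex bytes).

MEM[0x10,0x26,0x08] = 37 ed 5e

D0: mem[0x08..0x0e] <- [5e 32 2d db b4 37 ed]
D1: mem[0x22..0x26] <- [2d db b4 37 ed]
D2: mem[0x10..0x15] <- [f7 7e be 27 2c 27]
D3: mem[0x1e..0x25] <- [27 2c 27 db b4 37 ed 77]
D4: mem[0x03..0x06] <- [2d db b4 37]
D5: mem[0x0d..0x12] <- [27 db b4 37 ed 77]
query mem[0x10]=0x37, mem[0x26]=0xed, mem[0x08]=0x5e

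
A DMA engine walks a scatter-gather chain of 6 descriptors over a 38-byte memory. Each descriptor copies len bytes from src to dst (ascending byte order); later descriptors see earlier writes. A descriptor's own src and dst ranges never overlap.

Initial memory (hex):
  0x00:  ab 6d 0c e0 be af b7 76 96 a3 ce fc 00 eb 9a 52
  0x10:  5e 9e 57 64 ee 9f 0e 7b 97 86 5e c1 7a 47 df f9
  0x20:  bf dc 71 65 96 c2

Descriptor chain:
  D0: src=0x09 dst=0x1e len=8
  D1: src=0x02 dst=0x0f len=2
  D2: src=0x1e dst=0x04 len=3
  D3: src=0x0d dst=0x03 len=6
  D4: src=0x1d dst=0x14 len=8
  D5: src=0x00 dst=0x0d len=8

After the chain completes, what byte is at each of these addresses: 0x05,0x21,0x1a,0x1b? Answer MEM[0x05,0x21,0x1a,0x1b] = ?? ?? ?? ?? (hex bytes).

MEM[0x05,0x21,0x1a,0x1b] = 0c 00 9a 52

  after D0: wrote 8B at 0x1e = a3cefc00eb9a525e
  after D1: wrote 2B at 0x0f = 0ce0
  after D2: wrote 3B at 0x04 = a3cefc
  after D3: wrote 6B at 0x03 = eb9a0ce09e57
  after D4: wrote 8B at 0x14 = 47a3cefc00eb9a52
  after D5: wrote 8B at 0x0d = ab6d0ceb9a0ce09e
query mem[0x05]=0x0c, mem[0x21]=0x00, mem[0x1a]=0x9a, mem[0x1b]=0x52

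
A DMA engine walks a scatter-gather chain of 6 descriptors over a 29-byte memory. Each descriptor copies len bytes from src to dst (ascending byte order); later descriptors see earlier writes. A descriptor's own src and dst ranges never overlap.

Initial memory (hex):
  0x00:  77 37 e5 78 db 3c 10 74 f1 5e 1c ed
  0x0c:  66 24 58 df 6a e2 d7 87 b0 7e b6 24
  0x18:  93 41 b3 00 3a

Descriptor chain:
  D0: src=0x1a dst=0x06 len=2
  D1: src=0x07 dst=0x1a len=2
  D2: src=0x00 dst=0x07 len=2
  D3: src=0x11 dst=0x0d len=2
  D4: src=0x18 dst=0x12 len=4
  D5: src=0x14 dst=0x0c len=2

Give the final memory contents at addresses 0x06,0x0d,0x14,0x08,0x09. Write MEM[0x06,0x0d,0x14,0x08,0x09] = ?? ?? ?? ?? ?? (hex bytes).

MEM[0x06,0x0d,0x14,0x08,0x09] = b3 f1 00 37 5e

D0: mem[0x06..0x07] <- [b3 00]
D1: mem[0x1a..0x1b] <- [00 f1]
D2: mem[0x07..0x08] <- [77 37]
D3: mem[0x0d..0x0e] <- [e2 d7]
D4: mem[0x12..0x15] <- [93 41 00 f1]
D5: mem[0x0c..0x0d] <- [00 f1]
query mem[0x06]=0xb3, mem[0x0d]=0xf1, mem[0x14]=0x00, mem[0x08]=0x37, mem[0x09]=0x5e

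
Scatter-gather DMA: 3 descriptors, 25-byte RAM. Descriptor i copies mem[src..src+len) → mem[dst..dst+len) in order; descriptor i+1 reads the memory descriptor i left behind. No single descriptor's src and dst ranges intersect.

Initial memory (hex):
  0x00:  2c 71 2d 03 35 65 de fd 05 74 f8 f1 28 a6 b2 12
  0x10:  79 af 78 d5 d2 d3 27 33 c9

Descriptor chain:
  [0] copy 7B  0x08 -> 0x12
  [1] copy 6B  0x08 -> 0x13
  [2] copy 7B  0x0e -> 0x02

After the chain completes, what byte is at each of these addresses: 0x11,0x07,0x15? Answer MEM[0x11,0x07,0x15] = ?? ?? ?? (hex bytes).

MEM[0x11,0x07,0x15] = af 05 f8

  after D0: wrote 7B at 0x12 = 0574f8f128a6b2
  after D1: wrote 6B at 0x13 = 0574f8f128a6
  after D2: wrote 7B at 0x02 = b21279af050574
query mem[0x11]=0xaf, mem[0x07]=0x05, mem[0x15]=0xf8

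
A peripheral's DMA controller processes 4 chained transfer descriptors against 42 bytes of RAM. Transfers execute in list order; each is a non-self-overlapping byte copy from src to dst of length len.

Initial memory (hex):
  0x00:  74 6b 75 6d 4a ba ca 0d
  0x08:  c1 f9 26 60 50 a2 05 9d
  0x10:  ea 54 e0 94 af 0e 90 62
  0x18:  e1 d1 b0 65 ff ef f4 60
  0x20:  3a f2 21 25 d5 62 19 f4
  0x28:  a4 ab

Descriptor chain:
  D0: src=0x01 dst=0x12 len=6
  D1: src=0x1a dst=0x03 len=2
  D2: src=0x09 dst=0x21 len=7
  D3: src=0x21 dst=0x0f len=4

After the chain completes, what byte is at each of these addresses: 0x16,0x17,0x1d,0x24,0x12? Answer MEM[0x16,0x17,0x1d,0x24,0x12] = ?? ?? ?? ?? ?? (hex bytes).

MEM[0x16,0x17,0x1d,0x24,0x12] = ba ca ef 50 50

D0: mem[0x12..0x17] <- [6b 75 6d 4a ba ca]
D1: mem[0x03..0x04] <- [b0 65]
D2: mem[0x21..0x27] <- [f9 26 60 50 a2 05 9d]
D3: mem[0x0f..0x12] <- [f9 26 60 50]
query mem[0x16]=0xba, mem[0x17]=0xca, mem[0x1d]=0xef, mem[0x24]=0x50, mem[0x12]=0x50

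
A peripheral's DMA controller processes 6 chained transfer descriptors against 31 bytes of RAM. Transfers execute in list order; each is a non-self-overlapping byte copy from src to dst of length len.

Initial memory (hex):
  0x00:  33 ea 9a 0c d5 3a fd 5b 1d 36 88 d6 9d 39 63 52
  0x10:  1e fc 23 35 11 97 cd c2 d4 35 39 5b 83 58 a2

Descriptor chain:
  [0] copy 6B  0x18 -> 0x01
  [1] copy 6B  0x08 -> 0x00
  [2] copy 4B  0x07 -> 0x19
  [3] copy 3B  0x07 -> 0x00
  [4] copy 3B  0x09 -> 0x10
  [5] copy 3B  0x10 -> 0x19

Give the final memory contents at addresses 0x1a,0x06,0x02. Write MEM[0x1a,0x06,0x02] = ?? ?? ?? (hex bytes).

  after D0: wrote 6B at 0x01 = d435395b8358
  after D1: wrote 6B at 0x00 = 1d3688d69d39
  after D2: wrote 4B at 0x19 = 5b1d3688
  after D3: wrote 3B at 0x00 = 5b1d36
  after D4: wrote 3B at 0x10 = 3688d6
  after D5: wrote 3B at 0x19 = 3688d6
query mem[0x1a]=0x88, mem[0x06]=0x58, mem[0x02]=0x36

MEM[0x1a,0x06,0x02] = 88 58 36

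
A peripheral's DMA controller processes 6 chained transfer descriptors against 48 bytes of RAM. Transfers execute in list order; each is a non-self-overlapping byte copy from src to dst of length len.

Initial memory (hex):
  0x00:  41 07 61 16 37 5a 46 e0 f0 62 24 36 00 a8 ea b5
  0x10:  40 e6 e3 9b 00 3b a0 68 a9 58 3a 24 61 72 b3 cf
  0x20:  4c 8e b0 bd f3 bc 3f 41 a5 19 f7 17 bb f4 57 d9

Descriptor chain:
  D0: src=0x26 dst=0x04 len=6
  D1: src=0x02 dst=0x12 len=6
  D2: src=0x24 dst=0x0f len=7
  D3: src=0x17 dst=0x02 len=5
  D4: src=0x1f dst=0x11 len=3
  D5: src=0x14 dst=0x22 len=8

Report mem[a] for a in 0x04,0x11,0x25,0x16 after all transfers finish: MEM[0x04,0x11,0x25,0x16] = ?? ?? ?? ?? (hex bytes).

[0] 0x26->0x04 len=6 : 3f 41 a5 19 f7 17
[1] 0x02->0x12 len=6 : 61 16 3f 41 a5 19
[2] 0x24->0x0f len=7 : f3 bc 3f 41 a5 19 f7
[3] 0x17->0x02 len=5 : 19 a9 58 3a 24
[4] 0x1f->0x11 len=3 : cf 4c 8e
[5] 0x14->0x22 len=8 : 19 f7 a5 19 a9 58 3a 24
query mem[0x04]=0x58, mem[0x11]=0xcf, mem[0x25]=0x19, mem[0x16]=0xa5

MEM[0x04,0x11,0x25,0x16] = 58 cf 19 a5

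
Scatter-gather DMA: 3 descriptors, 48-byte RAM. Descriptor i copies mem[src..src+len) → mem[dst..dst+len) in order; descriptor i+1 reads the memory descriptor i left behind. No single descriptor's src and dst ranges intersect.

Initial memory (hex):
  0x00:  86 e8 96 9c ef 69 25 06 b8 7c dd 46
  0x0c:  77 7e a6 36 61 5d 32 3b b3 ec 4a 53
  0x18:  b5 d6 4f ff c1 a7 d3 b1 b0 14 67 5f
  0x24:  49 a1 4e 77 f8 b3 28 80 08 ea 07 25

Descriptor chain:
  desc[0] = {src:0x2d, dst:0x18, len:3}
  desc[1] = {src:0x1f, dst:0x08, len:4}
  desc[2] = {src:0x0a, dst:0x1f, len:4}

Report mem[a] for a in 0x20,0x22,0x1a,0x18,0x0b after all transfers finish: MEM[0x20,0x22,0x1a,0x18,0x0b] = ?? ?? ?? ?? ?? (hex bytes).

  after D0: wrote 3B at 0x18 = ea0725
  after D1: wrote 4B at 0x08 = b1b01467
  after D2: wrote 4B at 0x1f = 1467777e
query mem[0x20]=0x67, mem[0x22]=0x7e, mem[0x1a]=0x25, mem[0x18]=0xea, mem[0x0b]=0x67

MEM[0x20,0x22,0x1a,0x18,0x0b] = 67 7e 25 ea 67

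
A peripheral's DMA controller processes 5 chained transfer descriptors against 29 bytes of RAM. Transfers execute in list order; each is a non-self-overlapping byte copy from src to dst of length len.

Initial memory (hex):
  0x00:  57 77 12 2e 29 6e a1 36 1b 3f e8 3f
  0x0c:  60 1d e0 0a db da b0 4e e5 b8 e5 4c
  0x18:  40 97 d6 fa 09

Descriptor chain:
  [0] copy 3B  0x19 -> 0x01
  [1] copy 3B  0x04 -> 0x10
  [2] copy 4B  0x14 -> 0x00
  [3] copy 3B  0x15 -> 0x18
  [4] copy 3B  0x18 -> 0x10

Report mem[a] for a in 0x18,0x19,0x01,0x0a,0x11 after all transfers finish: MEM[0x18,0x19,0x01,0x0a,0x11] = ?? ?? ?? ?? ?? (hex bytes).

MEM[0x18,0x19,0x01,0x0a,0x11] = b8 e5 b8 e8 e5

D0: mem[0x01..0x03] <- [97 d6 fa]
D1: mem[0x10..0x12] <- [29 6e a1]
D2: mem[0x00..0x03] <- [e5 b8 e5 4c]
D3: mem[0x18..0x1a] <- [b8 e5 4c]
D4: mem[0x10..0x12] <- [b8 e5 4c]
query mem[0x18]=0xb8, mem[0x19]=0xe5, mem[0x01]=0xb8, mem[0x0a]=0xe8, mem[0x11]=0xe5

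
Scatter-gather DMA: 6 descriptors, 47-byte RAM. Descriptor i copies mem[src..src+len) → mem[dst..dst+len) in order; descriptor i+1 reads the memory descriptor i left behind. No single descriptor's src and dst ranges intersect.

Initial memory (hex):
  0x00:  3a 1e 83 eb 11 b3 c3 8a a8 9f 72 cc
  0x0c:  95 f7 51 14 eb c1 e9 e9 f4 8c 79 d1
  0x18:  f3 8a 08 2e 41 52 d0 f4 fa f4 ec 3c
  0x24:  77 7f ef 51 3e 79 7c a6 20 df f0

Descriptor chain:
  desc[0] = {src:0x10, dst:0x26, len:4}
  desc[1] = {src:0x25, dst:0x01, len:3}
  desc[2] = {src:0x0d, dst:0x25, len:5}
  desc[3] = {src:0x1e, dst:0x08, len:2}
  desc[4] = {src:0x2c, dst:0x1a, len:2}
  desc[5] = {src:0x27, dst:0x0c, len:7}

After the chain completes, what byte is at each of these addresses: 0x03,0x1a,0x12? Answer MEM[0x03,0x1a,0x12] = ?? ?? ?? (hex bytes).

D0: mem[0x26..0x29] <- [eb c1 e9 e9]
D1: mem[0x01..0x03] <- [7f eb c1]
D2: mem[0x25..0x29] <- [f7 51 14 eb c1]
D3: mem[0x08..0x09] <- [d0 f4]
D4: mem[0x1a..0x1b] <- [20 df]
D5: mem[0x0c..0x12] <- [14 eb c1 7c a6 20 df]
query mem[0x03]=0xc1, mem[0x1a]=0x20, mem[0x12]=0xdf

MEM[0x03,0x1a,0x12] = c1 20 df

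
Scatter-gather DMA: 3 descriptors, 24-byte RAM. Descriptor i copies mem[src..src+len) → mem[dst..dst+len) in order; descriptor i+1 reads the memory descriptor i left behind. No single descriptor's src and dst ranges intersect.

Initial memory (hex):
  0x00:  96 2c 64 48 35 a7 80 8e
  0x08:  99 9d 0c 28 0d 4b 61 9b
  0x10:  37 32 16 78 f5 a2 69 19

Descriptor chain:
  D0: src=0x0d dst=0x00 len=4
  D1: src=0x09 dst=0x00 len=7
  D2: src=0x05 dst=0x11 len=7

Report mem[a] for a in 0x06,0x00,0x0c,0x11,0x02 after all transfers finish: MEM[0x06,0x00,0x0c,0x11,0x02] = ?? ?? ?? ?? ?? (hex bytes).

MEM[0x06,0x00,0x0c,0x11,0x02] = 9b 9d 0d 61 28

#0 dst[0x00+4] := {0x4b,0x61,0x9b,0x37}
#1 dst[0x00+7] := {0x9d,0x0c,0x28,0x0d,0x4b,0x61,0x9b}
#2 dst[0x11+7] := {0x61,0x9b,0x8e,0x99,0x9d,0x0c,0x28}
query mem[0x06]=0x9b, mem[0x00]=0x9d, mem[0x0c]=0x0d, mem[0x11]=0x61, mem[0x02]=0x28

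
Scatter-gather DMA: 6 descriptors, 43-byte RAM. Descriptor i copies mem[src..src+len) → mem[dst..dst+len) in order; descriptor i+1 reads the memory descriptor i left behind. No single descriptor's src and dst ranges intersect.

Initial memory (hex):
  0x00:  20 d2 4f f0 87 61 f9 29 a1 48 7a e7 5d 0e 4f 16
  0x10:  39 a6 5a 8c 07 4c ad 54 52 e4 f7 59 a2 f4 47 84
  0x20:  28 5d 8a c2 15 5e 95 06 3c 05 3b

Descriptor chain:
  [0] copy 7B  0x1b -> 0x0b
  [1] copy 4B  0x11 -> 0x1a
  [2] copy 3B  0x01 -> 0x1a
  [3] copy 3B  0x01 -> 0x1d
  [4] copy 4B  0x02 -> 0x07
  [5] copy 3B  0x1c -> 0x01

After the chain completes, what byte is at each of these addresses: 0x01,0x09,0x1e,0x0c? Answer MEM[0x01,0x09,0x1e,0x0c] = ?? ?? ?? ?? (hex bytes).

MEM[0x01,0x09,0x1e,0x0c] = f0 87 4f a2

D0: mem[0x0b..0x11] <- [59 a2 f4 47 84 28 5d]
D1: mem[0x1a..0x1d] <- [5d 5a 8c 07]
D2: mem[0x1a..0x1c] <- [d2 4f f0]
D3: mem[0x1d..0x1f] <- [d2 4f f0]
D4: mem[0x07..0x0a] <- [4f f0 87 61]
D5: mem[0x01..0x03] <- [f0 d2 4f]
query mem[0x01]=0xf0, mem[0x09]=0x87, mem[0x1e]=0x4f, mem[0x0c]=0xa2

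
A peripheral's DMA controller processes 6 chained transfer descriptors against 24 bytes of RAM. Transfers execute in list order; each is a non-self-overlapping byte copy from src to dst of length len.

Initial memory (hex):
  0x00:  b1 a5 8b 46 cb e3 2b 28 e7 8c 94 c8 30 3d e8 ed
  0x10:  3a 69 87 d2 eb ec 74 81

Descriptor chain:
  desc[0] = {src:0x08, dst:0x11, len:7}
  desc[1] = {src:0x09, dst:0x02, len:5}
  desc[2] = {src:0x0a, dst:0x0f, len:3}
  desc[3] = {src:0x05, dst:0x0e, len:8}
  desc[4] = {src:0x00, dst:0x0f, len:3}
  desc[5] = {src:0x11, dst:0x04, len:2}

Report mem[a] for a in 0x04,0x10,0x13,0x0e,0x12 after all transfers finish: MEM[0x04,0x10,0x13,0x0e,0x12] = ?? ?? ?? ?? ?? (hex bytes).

MEM[0x04,0x10,0x13,0x0e,0x12] = 8c a5 94 30 8c

D0: mem[0x11..0x17] <- [e7 8c 94 c8 30 3d e8]
D1: mem[0x02..0x06] <- [8c 94 c8 30 3d]
D2: mem[0x0f..0x11] <- [94 c8 30]
D3: mem[0x0e..0x15] <- [30 3d 28 e7 8c 94 c8 30]
D4: mem[0x0f..0x11] <- [b1 a5 8c]
D5: mem[0x04..0x05] <- [8c 8c]
query mem[0x04]=0x8c, mem[0x10]=0xa5, mem[0x13]=0x94, mem[0x0e]=0x30, mem[0x12]=0x8c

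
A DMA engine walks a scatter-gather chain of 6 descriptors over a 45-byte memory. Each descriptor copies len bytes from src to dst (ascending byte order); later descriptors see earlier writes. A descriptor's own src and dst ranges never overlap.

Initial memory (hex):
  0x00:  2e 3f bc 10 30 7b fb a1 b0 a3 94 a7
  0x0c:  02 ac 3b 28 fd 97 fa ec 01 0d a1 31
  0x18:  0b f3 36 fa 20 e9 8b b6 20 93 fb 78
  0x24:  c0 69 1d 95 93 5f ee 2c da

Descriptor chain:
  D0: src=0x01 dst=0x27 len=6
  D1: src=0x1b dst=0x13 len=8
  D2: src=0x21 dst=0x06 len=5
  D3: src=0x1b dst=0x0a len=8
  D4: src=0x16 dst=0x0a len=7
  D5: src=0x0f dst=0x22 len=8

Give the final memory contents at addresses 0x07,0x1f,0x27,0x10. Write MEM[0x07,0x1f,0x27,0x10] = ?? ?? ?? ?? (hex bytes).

MEM[0x07,0x1f,0x27,0x10] = fb b6 20 20

#0 dst[0x27+6] := {0x3f,0xbc,0x10,0x30,0x7b,0xfb}
#1 dst[0x13+8] := {0xfa,0x20,0xe9,0x8b,0xb6,0x20,0x93,0xfb}
#2 dst[0x06+5] := {0x93,0xfb,0x78,0xc0,0x69}
#3 dst[0x0a+8] := {0xfa,0x20,0xe9,0x8b,0xb6,0x20,0x93,0xfb}
#4 dst[0x0a+7] := {0x8b,0xb6,0x20,0x93,0xfb,0xfa,0x20}
#5 dst[0x22+8] := {0xfa,0x20,0xfb,0xfa,0xfa,0x20,0xe9,0x8b}
query mem[0x07]=0xfb, mem[0x1f]=0xb6, mem[0x27]=0x20, mem[0x10]=0x20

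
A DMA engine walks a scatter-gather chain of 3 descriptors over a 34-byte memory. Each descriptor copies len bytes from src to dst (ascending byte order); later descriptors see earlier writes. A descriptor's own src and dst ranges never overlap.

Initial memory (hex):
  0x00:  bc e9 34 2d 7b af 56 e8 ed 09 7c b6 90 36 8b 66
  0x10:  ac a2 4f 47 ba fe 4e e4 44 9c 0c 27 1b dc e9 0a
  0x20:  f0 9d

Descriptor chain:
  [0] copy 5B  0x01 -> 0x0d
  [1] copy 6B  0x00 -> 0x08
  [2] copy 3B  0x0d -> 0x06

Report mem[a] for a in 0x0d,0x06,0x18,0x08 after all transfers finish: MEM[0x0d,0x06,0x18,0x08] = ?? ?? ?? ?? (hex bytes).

[0] 0x01->0x0d len=5 : e9 34 2d 7b af
[1] 0x00->0x08 len=6 : bc e9 34 2d 7b af
[2] 0x0d->0x06 len=3 : af 34 2d
query mem[0x0d]=0xaf, mem[0x06]=0xaf, mem[0x18]=0x44, mem[0x08]=0x2d

MEM[0x0d,0x06,0x18,0x08] = af af 44 2d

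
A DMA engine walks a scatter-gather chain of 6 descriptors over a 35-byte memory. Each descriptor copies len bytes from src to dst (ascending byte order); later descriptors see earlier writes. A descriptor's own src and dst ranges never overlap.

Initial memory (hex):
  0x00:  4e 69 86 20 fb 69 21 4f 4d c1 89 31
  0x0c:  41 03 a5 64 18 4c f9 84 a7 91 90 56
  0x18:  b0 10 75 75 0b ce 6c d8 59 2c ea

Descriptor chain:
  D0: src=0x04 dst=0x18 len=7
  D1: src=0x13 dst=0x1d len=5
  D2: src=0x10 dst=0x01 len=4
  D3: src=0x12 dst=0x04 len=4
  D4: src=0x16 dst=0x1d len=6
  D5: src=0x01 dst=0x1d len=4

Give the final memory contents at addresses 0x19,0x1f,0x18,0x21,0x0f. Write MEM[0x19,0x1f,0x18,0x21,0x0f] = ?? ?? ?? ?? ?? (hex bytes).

MEM[0x19,0x1f,0x18,0x21,0x0f] = 69 f9 fb 21 64

#0 dst[0x18+7] := {0xfb,0x69,0x21,0x4f,0x4d,0xc1,0x89}
#1 dst[0x1d+5] := {0x84,0xa7,0x91,0x90,0x56}
#2 dst[0x01+4] := {0x18,0x4c,0xf9,0x84}
#3 dst[0x04+4] := {0xf9,0x84,0xa7,0x91}
#4 dst[0x1d+6] := {0x90,0x56,0xfb,0x69,0x21,0x4f}
#5 dst[0x1d+4] := {0x18,0x4c,0xf9,0xf9}
query mem[0x19]=0x69, mem[0x1f]=0xf9, mem[0x18]=0xfb, mem[0x21]=0x21, mem[0x0f]=0x64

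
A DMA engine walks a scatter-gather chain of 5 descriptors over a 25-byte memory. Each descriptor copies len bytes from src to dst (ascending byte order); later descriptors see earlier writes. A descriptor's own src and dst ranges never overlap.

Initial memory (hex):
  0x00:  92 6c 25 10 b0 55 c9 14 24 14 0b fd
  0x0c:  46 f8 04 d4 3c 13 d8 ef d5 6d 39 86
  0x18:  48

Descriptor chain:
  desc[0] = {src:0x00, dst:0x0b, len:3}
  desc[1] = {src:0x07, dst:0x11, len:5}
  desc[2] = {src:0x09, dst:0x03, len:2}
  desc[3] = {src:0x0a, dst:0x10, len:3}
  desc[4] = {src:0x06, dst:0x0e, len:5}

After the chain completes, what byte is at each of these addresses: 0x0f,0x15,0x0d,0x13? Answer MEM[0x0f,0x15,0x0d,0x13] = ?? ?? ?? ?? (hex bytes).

D0: mem[0x0b..0x0d] <- [92 6c 25]
D1: mem[0x11..0x15] <- [14 24 14 0b 92]
D2: mem[0x03..0x04] <- [14 0b]
D3: mem[0x10..0x12] <- [0b 92 6c]
D4: mem[0x0e..0x12] <- [c9 14 24 14 0b]
query mem[0x0f]=0x14, mem[0x15]=0x92, mem[0x0d]=0x25, mem[0x13]=0x14

MEM[0x0f,0x15,0x0d,0x13] = 14 92 25 14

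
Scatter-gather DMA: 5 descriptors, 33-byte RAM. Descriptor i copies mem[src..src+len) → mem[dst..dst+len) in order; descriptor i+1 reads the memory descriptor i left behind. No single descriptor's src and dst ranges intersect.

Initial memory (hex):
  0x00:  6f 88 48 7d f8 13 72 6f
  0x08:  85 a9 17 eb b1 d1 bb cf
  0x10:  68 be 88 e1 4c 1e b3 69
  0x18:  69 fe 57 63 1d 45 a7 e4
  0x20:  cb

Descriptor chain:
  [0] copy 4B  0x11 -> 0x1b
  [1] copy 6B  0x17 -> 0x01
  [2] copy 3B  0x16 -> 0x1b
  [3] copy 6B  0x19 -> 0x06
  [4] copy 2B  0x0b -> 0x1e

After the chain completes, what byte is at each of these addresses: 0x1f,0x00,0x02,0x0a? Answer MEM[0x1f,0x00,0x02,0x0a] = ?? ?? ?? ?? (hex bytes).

#0 dst[0x1b+4] := {0xbe,0x88,0xe1,0x4c}
#1 dst[0x01+6] := {0x69,0x69,0xfe,0x57,0xbe,0x88}
#2 dst[0x1b+3] := {0xb3,0x69,0x69}
#3 dst[0x06+6] := {0xfe,0x57,0xb3,0x69,0x69,0x4c}
#4 dst[0x1e+2] := {0x4c,0xb1}
query mem[0x1f]=0xb1, mem[0x00]=0x6f, mem[0x02]=0x69, mem[0x0a]=0x69

MEM[0x1f,0x00,0x02,0x0a] = b1 6f 69 69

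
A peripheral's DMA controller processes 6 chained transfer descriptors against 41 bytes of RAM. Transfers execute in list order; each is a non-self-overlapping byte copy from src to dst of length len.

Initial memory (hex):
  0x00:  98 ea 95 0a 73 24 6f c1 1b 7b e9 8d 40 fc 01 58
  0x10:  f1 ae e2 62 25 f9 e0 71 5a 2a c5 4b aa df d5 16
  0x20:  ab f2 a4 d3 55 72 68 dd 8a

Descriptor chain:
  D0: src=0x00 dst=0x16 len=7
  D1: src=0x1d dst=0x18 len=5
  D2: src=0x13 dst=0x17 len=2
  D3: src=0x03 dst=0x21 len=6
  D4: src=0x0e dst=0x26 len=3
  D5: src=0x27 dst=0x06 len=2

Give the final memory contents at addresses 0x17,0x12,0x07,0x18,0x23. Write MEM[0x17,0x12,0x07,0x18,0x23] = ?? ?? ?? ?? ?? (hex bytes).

MEM[0x17,0x12,0x07,0x18,0x23] = 62 e2 f1 25 24

  after D0: wrote 7B at 0x16 = 98ea950a73246f
  after D1: wrote 5B at 0x18 = dfd516abf2
  after D2: wrote 2B at 0x17 = 6225
  after D3: wrote 6B at 0x21 = 0a73246fc11b
  after D4: wrote 3B at 0x26 = 0158f1
  after D5: wrote 2B at 0x06 = 58f1
query mem[0x17]=0x62, mem[0x12]=0xe2, mem[0x07]=0xf1, mem[0x18]=0x25, mem[0x23]=0x24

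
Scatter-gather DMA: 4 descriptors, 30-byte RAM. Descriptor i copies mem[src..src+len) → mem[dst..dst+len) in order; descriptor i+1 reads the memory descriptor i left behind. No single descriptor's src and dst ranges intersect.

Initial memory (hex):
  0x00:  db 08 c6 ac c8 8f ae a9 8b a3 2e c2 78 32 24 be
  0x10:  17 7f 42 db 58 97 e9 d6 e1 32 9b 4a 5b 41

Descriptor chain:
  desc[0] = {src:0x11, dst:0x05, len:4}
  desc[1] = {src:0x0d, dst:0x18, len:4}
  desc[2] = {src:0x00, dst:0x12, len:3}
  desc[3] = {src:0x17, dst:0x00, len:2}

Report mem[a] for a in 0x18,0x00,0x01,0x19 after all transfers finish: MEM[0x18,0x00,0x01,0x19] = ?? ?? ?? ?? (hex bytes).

#0 dst[0x05+4] := {0x7f,0x42,0xdb,0x58}
#1 dst[0x18+4] := {0x32,0x24,0xbe,0x17}
#2 dst[0x12+3] := {0xdb,0x08,0xc6}
#3 dst[0x00+2] := {0xd6,0x32}
query mem[0x18]=0x32, mem[0x00]=0xd6, mem[0x01]=0x32, mem[0x19]=0x24

MEM[0x18,0x00,0x01,0x19] = 32 d6 32 24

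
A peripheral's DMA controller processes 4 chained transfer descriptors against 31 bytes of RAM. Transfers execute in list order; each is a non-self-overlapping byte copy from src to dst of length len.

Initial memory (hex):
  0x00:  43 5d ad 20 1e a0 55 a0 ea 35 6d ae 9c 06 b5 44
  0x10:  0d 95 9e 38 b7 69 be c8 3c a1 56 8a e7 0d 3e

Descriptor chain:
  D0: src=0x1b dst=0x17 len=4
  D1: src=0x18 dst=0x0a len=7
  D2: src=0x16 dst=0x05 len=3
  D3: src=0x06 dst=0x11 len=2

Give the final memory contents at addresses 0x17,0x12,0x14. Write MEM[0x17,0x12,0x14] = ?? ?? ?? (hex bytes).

MEM[0x17,0x12,0x14] = 8a e7 b7

#0 dst[0x17+4] := {0x8a,0xe7,0x0d,0x3e}
#1 dst[0x0a+7] := {0xe7,0x0d,0x3e,0x8a,0xe7,0x0d,0x3e}
#2 dst[0x05+3] := {0xbe,0x8a,0xe7}
#3 dst[0x11+2] := {0x8a,0xe7}
query mem[0x17]=0x8a, mem[0x12]=0xe7, mem[0x14]=0xb7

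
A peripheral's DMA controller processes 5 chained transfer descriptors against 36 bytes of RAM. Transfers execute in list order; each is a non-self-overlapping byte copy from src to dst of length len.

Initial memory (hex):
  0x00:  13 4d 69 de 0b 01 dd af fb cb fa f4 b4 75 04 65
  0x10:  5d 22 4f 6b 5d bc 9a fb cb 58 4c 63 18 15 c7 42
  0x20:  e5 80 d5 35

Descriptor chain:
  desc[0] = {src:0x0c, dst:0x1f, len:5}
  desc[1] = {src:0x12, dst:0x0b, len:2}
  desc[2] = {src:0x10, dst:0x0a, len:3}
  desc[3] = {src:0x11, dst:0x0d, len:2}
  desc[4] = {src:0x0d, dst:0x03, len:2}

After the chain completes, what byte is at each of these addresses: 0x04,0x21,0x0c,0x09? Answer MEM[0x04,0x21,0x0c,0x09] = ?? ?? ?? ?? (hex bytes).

[0] 0x0c->0x1f len=5 : b4 75 04 65 5d
[1] 0x12->0x0b len=2 : 4f 6b
[2] 0x10->0x0a len=3 : 5d 22 4f
[3] 0x11->0x0d len=2 : 22 4f
[4] 0x0d->0x03 len=2 : 22 4f
query mem[0x04]=0x4f, mem[0x21]=0x04, mem[0x0c]=0x4f, mem[0x09]=0xcb

MEM[0x04,0x21,0x0c,0x09] = 4f 04 4f cb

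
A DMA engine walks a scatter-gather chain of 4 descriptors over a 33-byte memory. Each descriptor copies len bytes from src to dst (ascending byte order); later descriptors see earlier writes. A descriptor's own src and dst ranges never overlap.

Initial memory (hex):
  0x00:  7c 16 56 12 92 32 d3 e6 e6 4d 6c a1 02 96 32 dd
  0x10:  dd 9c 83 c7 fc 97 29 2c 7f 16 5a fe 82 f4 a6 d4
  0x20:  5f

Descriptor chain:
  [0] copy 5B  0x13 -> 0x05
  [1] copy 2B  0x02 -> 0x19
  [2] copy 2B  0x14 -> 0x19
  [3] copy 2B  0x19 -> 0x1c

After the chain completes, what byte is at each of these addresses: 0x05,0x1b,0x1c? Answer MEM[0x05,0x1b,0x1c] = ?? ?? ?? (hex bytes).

MEM[0x05,0x1b,0x1c] = c7 fe fc

  after D0: wrote 5B at 0x05 = c7fc97292c
  after D1: wrote 2B at 0x19 = 5612
  after D2: wrote 2B at 0x19 = fc97
  after D3: wrote 2B at 0x1c = fc97
query mem[0x05]=0xc7, mem[0x1b]=0xfe, mem[0x1c]=0xfc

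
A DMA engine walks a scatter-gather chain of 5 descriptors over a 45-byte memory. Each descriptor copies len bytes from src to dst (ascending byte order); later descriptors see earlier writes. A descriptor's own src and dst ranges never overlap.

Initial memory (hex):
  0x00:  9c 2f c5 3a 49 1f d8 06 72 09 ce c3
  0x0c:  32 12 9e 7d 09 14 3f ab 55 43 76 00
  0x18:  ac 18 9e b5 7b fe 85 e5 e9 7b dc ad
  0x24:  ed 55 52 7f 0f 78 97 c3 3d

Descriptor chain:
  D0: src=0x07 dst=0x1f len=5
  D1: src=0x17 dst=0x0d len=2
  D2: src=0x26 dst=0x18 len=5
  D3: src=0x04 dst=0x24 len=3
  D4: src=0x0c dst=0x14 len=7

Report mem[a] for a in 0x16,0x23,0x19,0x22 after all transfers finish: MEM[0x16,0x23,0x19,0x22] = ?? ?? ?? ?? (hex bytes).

MEM[0x16,0x23,0x19,0x22] = ac c3 14 ce

  after D0: wrote 5B at 0x1f = 067209cec3
  after D1: wrote 2B at 0x0d = 00ac
  after D2: wrote 5B at 0x18 = 527f0f7897
  after D3: wrote 3B at 0x24 = 491fd8
  after D4: wrote 7B at 0x14 = 3200ac7d09143f
query mem[0x16]=0xac, mem[0x23]=0xc3, mem[0x19]=0x14, mem[0x22]=0xce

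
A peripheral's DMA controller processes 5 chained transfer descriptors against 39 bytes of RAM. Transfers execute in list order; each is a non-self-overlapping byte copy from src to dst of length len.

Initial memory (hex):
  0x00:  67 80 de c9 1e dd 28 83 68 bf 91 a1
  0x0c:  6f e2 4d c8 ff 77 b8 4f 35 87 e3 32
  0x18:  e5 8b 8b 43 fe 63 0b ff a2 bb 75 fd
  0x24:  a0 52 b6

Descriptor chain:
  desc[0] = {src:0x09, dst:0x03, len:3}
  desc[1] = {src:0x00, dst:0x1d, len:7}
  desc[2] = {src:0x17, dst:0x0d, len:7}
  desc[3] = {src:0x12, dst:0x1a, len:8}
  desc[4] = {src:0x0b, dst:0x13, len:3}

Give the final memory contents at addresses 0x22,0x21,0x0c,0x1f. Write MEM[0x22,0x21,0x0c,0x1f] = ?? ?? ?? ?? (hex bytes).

[0] 0x09->0x03 len=3 : bf 91 a1
[1] 0x00->0x1d len=7 : 67 80 de bf 91 a1 28
[2] 0x17->0x0d len=7 : 32 e5 8b 8b 43 fe 67
[3] 0x12->0x1a len=8 : fe 67 35 87 e3 32 e5 8b
[4] 0x0b->0x13 len=3 : a1 6f 32
query mem[0x22]=0xa1, mem[0x21]=0x8b, mem[0x0c]=0x6f, mem[0x1f]=0x32

MEM[0x22,0x21,0x0c,0x1f] = a1 8b 6f 32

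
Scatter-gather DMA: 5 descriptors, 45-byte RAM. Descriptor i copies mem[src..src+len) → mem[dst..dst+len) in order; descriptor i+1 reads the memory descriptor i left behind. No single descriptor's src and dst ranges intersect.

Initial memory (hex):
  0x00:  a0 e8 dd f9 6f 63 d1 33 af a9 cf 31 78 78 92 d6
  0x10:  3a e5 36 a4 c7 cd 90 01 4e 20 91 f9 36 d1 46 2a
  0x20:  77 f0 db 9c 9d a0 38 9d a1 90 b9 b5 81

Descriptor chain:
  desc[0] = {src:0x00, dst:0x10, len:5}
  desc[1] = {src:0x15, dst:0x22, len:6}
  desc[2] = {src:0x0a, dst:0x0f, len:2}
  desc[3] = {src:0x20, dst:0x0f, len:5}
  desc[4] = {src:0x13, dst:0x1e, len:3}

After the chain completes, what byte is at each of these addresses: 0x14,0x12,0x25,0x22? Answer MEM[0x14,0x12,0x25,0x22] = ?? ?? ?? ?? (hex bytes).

D0: mem[0x10..0x14] <- [a0 e8 dd f9 6f]
D1: mem[0x22..0x27] <- [cd 90 01 4e 20 91]
D2: mem[0x0f..0x10] <- [cf 31]
D3: mem[0x0f..0x13] <- [77 f0 cd 90 01]
D4: mem[0x1e..0x20] <- [01 6f cd]
query mem[0x14]=0x6f, mem[0x12]=0x90, mem[0x25]=0x4e, mem[0x22]=0xcd

MEM[0x14,0x12,0x25,0x22] = 6f 90 4e cd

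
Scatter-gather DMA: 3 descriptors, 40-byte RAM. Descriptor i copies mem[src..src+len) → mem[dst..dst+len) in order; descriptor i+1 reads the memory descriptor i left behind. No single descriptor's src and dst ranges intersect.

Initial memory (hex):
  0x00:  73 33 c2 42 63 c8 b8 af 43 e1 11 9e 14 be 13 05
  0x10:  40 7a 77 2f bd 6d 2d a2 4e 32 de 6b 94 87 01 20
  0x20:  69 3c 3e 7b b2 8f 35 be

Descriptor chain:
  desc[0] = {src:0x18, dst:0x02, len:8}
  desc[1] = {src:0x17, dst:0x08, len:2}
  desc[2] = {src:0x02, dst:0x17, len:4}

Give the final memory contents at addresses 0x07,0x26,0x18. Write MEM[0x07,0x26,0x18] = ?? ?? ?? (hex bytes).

D0: mem[0x02..0x09] <- [4e 32 de 6b 94 87 01 20]
D1: mem[0x08..0x09] <- [a2 4e]
D2: mem[0x17..0x1a] <- [4e 32 de 6b]
query mem[0x07]=0x87, mem[0x26]=0x35, mem[0x18]=0x32

MEM[0x07,0x26,0x18] = 87 35 32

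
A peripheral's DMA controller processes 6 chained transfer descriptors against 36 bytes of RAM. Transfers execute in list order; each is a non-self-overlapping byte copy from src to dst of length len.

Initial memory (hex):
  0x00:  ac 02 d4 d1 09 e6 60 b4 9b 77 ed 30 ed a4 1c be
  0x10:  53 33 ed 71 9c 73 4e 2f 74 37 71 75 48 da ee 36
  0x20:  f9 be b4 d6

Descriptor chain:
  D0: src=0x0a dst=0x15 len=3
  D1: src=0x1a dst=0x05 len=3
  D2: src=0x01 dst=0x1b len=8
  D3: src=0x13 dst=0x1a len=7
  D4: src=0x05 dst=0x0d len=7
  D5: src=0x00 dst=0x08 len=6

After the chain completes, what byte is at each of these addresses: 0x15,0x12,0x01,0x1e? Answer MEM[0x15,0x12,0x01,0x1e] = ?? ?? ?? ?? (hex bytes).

  after D0: wrote 3B at 0x15 = ed30ed
  after D1: wrote 3B at 0x05 = 717548
  after D2: wrote 8B at 0x1b = 02d4d1097175489b
  after D3: wrote 7B at 0x1a = 719ced30ed7437
  after D4: wrote 7B at 0x0d = 7175489b77ed30
  after D5: wrote 6B at 0x08 = ac02d4d10971
query mem[0x15]=0xed, mem[0x12]=0xed, mem[0x01]=0x02, mem[0x1e]=0xed

MEM[0x15,0x12,0x01,0x1e] = ed ed 02 ed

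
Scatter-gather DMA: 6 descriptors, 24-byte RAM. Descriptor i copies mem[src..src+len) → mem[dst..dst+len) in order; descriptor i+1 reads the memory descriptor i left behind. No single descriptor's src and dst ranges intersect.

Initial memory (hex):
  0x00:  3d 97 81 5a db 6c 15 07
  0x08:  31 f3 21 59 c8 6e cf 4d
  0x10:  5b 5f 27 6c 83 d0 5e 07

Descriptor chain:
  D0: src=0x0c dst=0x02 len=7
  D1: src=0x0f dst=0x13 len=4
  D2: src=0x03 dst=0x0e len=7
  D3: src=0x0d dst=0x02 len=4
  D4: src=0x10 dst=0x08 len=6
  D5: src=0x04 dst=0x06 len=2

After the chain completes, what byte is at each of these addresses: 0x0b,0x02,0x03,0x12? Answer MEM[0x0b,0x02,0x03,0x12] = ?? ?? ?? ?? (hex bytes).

  after D0: wrote 7B at 0x02 = c86ecf4d5b5f27
  after D1: wrote 4B at 0x13 = 4d5b5f27
  after D2: wrote 7B at 0x0e = 6ecf4d5b5f27f3
  after D3: wrote 4B at 0x02 = 6e6ecf4d
  after D4: wrote 6B at 0x08 = 4d5b5f27f35f
  after D5: wrote 2B at 0x06 = cf4d
query mem[0x0b]=0x27, mem[0x02]=0x6e, mem[0x03]=0x6e, mem[0x12]=0x5f

MEM[0x0b,0x02,0x03,0x12] = 27 6e 6e 5f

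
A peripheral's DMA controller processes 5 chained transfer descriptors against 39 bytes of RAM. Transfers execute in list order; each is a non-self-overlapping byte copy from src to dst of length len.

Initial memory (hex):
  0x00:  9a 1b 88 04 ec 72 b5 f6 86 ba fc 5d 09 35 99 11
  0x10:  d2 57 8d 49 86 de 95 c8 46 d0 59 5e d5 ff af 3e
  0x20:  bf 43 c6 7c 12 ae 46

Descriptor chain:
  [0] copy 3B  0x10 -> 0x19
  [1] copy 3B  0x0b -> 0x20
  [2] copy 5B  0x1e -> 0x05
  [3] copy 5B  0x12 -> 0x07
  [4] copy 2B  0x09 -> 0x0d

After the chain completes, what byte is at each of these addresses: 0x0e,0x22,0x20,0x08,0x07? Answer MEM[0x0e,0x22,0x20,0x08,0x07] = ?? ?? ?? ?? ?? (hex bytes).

D0: mem[0x19..0x1b] <- [d2 57 8d]
D1: mem[0x20..0x22] <- [5d 09 35]
D2: mem[0x05..0x09] <- [af 3e 5d 09 35]
D3: mem[0x07..0x0b] <- [8d 49 86 de 95]
D4: mem[0x0d..0x0e] <- [86 de]
query mem[0x0e]=0xde, mem[0x22]=0x35, mem[0x20]=0x5d, mem[0x08]=0x49, mem[0x07]=0x8d

MEM[0x0e,0x22,0x20,0x08,0x07] = de 35 5d 49 8d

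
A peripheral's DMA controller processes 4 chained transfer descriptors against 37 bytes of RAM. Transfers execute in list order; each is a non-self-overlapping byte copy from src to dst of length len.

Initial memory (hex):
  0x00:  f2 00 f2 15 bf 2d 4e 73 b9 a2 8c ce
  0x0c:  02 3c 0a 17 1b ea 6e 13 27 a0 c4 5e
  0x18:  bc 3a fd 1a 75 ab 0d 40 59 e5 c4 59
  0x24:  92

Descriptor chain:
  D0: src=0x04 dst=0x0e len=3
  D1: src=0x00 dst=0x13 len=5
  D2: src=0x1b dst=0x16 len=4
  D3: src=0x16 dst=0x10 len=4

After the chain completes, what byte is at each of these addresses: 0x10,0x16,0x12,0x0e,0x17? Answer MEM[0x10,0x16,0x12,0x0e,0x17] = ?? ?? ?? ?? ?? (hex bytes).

MEM[0x10,0x16,0x12,0x0e,0x17] = 1a 1a ab bf 75

#0 dst[0x0e+3] := {0xbf,0x2d,0x4e}
#1 dst[0x13+5] := {0xf2,0x00,0xf2,0x15,0xbf}
#2 dst[0x16+4] := {0x1a,0x75,0xab,0x0d}
#3 dst[0x10+4] := {0x1a,0x75,0xab,0x0d}
query mem[0x10]=0x1a, mem[0x16]=0x1a, mem[0x12]=0xab, mem[0x0e]=0xbf, mem[0x17]=0x75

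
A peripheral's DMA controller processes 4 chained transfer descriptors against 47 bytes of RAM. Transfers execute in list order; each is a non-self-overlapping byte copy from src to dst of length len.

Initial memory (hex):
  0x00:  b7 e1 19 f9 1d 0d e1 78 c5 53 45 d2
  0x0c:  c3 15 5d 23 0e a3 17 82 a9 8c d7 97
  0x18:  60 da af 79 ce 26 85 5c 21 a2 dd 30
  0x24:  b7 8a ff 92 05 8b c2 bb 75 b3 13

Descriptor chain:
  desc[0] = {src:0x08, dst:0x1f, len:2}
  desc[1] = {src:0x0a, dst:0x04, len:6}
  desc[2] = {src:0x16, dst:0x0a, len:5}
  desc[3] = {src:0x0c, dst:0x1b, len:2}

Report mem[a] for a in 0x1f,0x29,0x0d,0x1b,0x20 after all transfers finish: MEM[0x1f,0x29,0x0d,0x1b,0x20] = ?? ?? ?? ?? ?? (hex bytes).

[0] 0x08->0x1f len=2 : c5 53
[1] 0x0a->0x04 len=6 : 45 d2 c3 15 5d 23
[2] 0x16->0x0a len=5 : d7 97 60 da af
[3] 0x0c->0x1b len=2 : 60 da
query mem[0x1f]=0xc5, mem[0x29]=0x8b, mem[0x0d]=0xda, mem[0x1b]=0x60, mem[0x20]=0x53

MEM[0x1f,0x29,0x0d,0x1b,0x20] = c5 8b da 60 53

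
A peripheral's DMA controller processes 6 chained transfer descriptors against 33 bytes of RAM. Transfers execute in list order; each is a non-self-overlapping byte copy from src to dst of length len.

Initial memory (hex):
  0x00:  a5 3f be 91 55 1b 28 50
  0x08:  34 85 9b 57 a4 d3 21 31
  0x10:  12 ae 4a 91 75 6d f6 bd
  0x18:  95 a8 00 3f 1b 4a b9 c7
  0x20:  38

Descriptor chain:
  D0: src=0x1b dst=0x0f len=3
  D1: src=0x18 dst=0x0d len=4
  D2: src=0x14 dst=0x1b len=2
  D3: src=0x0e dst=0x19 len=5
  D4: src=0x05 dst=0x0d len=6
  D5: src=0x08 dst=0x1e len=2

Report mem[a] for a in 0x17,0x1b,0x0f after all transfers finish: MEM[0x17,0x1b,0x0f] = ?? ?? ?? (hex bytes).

MEM[0x17,0x1b,0x0f] = bd 3f 50

D0: mem[0x0f..0x11] <- [3f 1b 4a]
D1: mem[0x0d..0x10] <- [95 a8 00 3f]
D2: mem[0x1b..0x1c] <- [75 6d]
D3: mem[0x19..0x1d] <- [a8 00 3f 4a 4a]
D4: mem[0x0d..0x12] <- [1b 28 50 34 85 9b]
D5: mem[0x1e..0x1f] <- [34 85]
query mem[0x17]=0xbd, mem[0x1b]=0x3f, mem[0x0f]=0x50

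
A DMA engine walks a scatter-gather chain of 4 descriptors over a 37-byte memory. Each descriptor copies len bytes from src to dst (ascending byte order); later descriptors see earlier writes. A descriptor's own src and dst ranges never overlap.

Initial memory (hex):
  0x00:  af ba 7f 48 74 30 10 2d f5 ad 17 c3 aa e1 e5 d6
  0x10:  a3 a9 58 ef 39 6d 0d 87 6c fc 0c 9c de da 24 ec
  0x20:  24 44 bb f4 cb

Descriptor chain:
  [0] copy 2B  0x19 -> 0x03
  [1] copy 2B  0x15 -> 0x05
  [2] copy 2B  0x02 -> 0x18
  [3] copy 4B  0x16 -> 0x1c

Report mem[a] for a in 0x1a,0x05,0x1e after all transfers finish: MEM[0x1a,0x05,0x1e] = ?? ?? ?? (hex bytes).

[0] 0x19->0x03 len=2 : fc 0c
[1] 0x15->0x05 len=2 : 6d 0d
[2] 0x02->0x18 len=2 : 7f fc
[3] 0x16->0x1c len=4 : 0d 87 7f fc
query mem[0x1a]=0x0c, mem[0x05]=0x6d, mem[0x1e]=0x7f

MEM[0x1a,0x05,0x1e] = 0c 6d 7f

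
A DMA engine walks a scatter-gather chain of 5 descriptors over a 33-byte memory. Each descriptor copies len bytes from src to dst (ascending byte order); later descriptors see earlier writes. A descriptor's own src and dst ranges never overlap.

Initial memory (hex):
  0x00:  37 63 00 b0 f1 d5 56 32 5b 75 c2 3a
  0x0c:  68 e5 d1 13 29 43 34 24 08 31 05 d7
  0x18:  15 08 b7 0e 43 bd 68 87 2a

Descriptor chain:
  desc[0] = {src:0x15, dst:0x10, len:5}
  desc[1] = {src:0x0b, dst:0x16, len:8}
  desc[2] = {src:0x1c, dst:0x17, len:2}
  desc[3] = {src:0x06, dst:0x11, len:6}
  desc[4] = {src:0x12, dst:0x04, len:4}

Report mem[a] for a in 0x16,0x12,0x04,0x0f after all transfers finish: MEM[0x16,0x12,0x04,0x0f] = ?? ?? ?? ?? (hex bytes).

  after D0: wrote 5B at 0x10 = 3105d71508
  after D1: wrote 8B at 0x16 = 3a68e5d1133105d7
  after D2: wrote 2B at 0x17 = 05d7
  after D3: wrote 6B at 0x11 = 56325b75c23a
  after D4: wrote 4B at 0x04 = 325b75c2
query mem[0x16]=0x3a, mem[0x12]=0x32, mem[0x04]=0x32, mem[0x0f]=0x13

MEM[0x16,0x12,0x04,0x0f] = 3a 32 32 13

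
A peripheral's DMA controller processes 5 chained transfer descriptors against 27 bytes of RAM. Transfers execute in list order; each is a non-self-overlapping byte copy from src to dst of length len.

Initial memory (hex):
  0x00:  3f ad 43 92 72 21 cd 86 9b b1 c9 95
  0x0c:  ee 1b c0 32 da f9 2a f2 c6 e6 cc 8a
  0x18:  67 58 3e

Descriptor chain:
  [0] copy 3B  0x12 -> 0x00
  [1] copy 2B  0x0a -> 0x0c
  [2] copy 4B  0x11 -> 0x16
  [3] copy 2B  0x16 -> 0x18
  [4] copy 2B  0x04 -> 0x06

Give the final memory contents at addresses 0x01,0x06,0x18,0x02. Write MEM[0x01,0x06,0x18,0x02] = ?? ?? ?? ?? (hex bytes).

MEM[0x01,0x06,0x18,0x02] = f2 72 f9 c6

  after D0: wrote 3B at 0x00 = 2af2c6
  after D1: wrote 2B at 0x0c = c995
  after D2: wrote 4B at 0x16 = f92af2c6
  after D3: wrote 2B at 0x18 = f92a
  after D4: wrote 2B at 0x06 = 7221
query mem[0x01]=0xf2, mem[0x06]=0x72, mem[0x18]=0xf9, mem[0x02]=0xc6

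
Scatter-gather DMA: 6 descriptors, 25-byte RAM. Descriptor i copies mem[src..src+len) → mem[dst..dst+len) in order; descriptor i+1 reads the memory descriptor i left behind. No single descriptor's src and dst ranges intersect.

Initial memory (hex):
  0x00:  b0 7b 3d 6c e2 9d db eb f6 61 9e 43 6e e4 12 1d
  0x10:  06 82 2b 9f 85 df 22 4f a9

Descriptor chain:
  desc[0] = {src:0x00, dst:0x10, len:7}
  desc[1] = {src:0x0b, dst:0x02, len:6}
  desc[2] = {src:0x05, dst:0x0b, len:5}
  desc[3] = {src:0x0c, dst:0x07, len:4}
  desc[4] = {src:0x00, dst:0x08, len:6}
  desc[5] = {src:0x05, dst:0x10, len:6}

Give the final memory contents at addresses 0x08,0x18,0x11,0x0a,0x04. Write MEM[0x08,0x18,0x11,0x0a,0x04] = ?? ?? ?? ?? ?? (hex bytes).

MEM[0x08,0x18,0x11,0x0a,0x04] = b0 a9 1d 43 e4

#0 dst[0x10+7] := {0xb0,0x7b,0x3d,0x6c,0xe2,0x9d,0xdb}
#1 dst[0x02+6] := {0x43,0x6e,0xe4,0x12,0x1d,0xb0}
#2 dst[0x0b+5] := {0x12,0x1d,0xb0,0xf6,0x61}
#3 dst[0x07+4] := {0x1d,0xb0,0xf6,0x61}
#4 dst[0x08+6] := {0xb0,0x7b,0x43,0x6e,0xe4,0x12}
#5 dst[0x10+6] := {0x12,0x1d,0x1d,0xb0,0x7b,0x43}
query mem[0x08]=0xb0, mem[0x18]=0xa9, mem[0x11]=0x1d, mem[0x0a]=0x43, mem[0x04]=0xe4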